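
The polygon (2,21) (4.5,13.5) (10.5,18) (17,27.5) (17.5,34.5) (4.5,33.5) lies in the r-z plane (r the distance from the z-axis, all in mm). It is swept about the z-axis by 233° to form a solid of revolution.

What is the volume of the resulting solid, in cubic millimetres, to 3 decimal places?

Profile (r,z), 6 vertices: (2,21) (4.5,13.5) (10.5,18) (17,27.5) (17.5,34.5) (4.5,33.5)
edge 0: (2,21)→(4.5,13.5)  cross = 2·13.5 − 4.5·21 = -67.5000; (r_i+r_j)·cross = 6.5·-67.5000 = -438.7500
edge 1: (4.5,13.5)→(10.5,18)  cross = 4.5·18 − 10.5·13.5 = -60.7500; (r_i+r_j)·cross = 15·-60.7500 = -911.2500
edge 2: (10.5,18)→(17,27.5)  cross = 10.5·27.5 − 17·18 = -17.2500; (r_i+r_j)·cross = 27.5·-17.2500 = -474.3750
edge 3: (17,27.5)→(17.5,34.5)  cross = 17·34.5 − 17.5·27.5 = 105.2500; (r_i+r_j)·cross = 34.5·105.2500 = 3631.1250
edge 4: (17.5,34.5)→(4.5,33.5)  cross = 17.5·33.5 − 4.5·34.5 = 431.0000; (r_i+r_j)·cross = 22·431.0000 = 9482.0000
edge 5: (4.5,33.5)→(2,21)  cross = 4.5·21 − 2·33.5 = 27.5000; (r_i+r_j)·cross = 6.5·27.5000 = 178.7500
Σcross = 418.2500 → A = |Σcross|/2 = 209.1250 mm²
Σ(r_i+r_j)·cross = 11467.5000 → first moment M = |Σ|/6 = 1911.2500
R_c = M/A = 1911.2500/209.1250 = 9.1393 mm
θ = 233° = 4.066617 rad
V = θ·R_c·A = 4.066617·9.1393·209.1250 = 7772.322 mm³

Volume = 7772.322 mm³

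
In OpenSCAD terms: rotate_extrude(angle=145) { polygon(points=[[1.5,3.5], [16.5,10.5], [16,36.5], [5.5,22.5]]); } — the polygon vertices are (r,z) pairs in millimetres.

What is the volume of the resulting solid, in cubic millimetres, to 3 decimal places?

Profile (r,z), 4 vertices: (1.5,3.5) (16.5,10.5) (16,36.5) (5.5,22.5)
edge 0: (1.5,3.5)→(16.5,10.5)  cross = 1.5·10.5 − 16.5·3.5 = -42.0000; (r_i+r_j)·cross = 18·-42.0000 = -756.0000
edge 1: (16.5,10.5)→(16,36.5)  cross = 16.5·36.5 − 16·10.5 = 434.2500; (r_i+r_j)·cross = 32.5·434.2500 = 14113.1250
edge 2: (16,36.5)→(5.5,22.5)  cross = 16·22.5 − 5.5·36.5 = 159.2500; (r_i+r_j)·cross = 21.5·159.2500 = 3423.8750
edge 3: (5.5,22.5)→(1.5,3.5)  cross = 5.5·3.5 − 1.5·22.5 = -14.5000; (r_i+r_j)·cross = 7·-14.5000 = -101.5000
Σcross = 537.0000 → A = |Σcross|/2 = 268.5000 mm²
Σ(r_i+r_j)·cross = 16679.5000 → first moment M = |Σ|/6 = 2779.9167
R_c = M/A = 2779.9167/268.5000 = 10.3535 mm
θ = 145° = 2.530727 rad
V = θ·R_c·A = 2.530727·10.3535·268.5000 = 7035.211 mm³

Volume = 7035.211 mm³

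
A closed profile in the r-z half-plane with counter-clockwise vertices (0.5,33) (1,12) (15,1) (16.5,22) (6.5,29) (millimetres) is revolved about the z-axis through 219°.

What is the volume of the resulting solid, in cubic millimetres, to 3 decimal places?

Profile (r,z), 5 vertices: (0.5,33) (1,12) (15,1) (16.5,22) (6.5,29)
edge 0: (0.5,33)→(1,12)  cross = 0.5·12 − 1·33 = -27.0000; (r_i+r_j)·cross = 1.5·-27.0000 = -40.5000
edge 1: (1,12)→(15,1)  cross = 1·1 − 15·12 = -179.0000; (r_i+r_j)·cross = 16·-179.0000 = -2864.0000
edge 2: (15,1)→(16.5,22)  cross = 15·22 − 16.5·1 = 313.5000; (r_i+r_j)·cross = 31.5·313.5000 = 9875.2500
edge 3: (16.5,22)→(6.5,29)  cross = 16.5·29 − 6.5·22 = 335.5000; (r_i+r_j)·cross = 23·335.5000 = 7716.5000
edge 4: (6.5,29)→(0.5,33)  cross = 6.5·33 − 0.5·29 = 200.0000; (r_i+r_j)·cross = 7·200.0000 = 1400.0000
Σcross = 643.0000 → A = |Σcross|/2 = 321.5000 mm²
Σ(r_i+r_j)·cross = 16087.2500 → first moment M = |Σ|/6 = 2681.2083
R_c = M/A = 2681.2083/321.5000 = 8.3397 mm
θ = 219° = 3.822271 rad
V = θ·R_c·A = 3.822271·8.3397·321.5000 = 10248.305 mm³

Volume = 10248.305 mm³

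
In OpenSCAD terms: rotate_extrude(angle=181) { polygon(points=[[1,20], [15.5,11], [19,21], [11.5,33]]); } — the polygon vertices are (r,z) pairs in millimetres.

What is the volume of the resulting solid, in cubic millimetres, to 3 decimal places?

Profile (r,z), 4 vertices: (1,20) (15.5,11) (19,21) (11.5,33)
edge 0: (1,20)→(15.5,11)  cross = 1·11 − 15.5·20 = -299.0000; (r_i+r_j)·cross = 16.5·-299.0000 = -4933.5000
edge 1: (15.5,11)→(19,21)  cross = 15.5·21 − 19·11 = 116.5000; (r_i+r_j)·cross = 34.5·116.5000 = 4019.2500
edge 2: (19,21)→(11.5,33)  cross = 19·33 − 11.5·21 = 385.5000; (r_i+r_j)·cross = 30.5·385.5000 = 11757.7500
edge 3: (11.5,33)→(1,20)  cross = 11.5·20 − 1·33 = 197.0000; (r_i+r_j)·cross = 12.5·197.0000 = 2462.5000
Σcross = 400.0000 → A = |Σcross|/2 = 200.0000 mm²
Σ(r_i+r_j)·cross = 13306.0000 → first moment M = |Σ|/6 = 2217.6667
R_c = M/A = 2217.6667/200.0000 = 11.0883 mm
θ = 181° = 3.159046 rad
V = θ·R_c·A = 3.159046·11.0883·200.0000 = 7005.711 mm³

Volume = 7005.711 mm³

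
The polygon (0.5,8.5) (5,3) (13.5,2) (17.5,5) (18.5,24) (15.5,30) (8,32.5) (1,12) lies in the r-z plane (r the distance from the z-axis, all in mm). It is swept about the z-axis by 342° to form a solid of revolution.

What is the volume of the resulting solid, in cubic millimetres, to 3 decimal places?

Volume = 24874.051 mm³

Profile (r,z), 8 vertices: (0.5,8.5) (5,3) (13.5,2) (17.5,5) (18.5,24) (15.5,30) (8,32.5) (1,12)
edge 0: (0.5,8.5)→(5,3)  cross = 0.5·3 − 5·8.5 = -41.0000; (r_i+r_j)·cross = 5.5·-41.0000 = -225.5000
edge 1: (5,3)→(13.5,2)  cross = 5·2 − 13.5·3 = -30.5000; (r_i+r_j)·cross = 18.5·-30.5000 = -564.2500
edge 2: (13.5,2)→(17.5,5)  cross = 13.5·5 − 17.5·2 = 32.5000; (r_i+r_j)·cross = 31·32.5000 = 1007.5000
edge 3: (17.5,5)→(18.5,24)  cross = 17.5·24 − 18.5·5 = 327.5000; (r_i+r_j)·cross = 36·327.5000 = 11790.0000
edge 4: (18.5,24)→(15.5,30)  cross = 18.5·30 − 15.5·24 = 183.0000; (r_i+r_j)·cross = 34·183.0000 = 6222.0000
edge 5: (15.5,30)→(8,32.5)  cross = 15.5·32.5 − 8·30 = 263.7500; (r_i+r_j)·cross = 23.5·263.7500 = 6198.1250
edge 6: (8,32.5)→(1,12)  cross = 8·12 − 1·32.5 = 63.5000; (r_i+r_j)·cross = 9·63.5000 = 571.5000
edge 7: (1,12)→(0.5,8.5)  cross = 1·8.5 − 0.5·12 = 2.5000; (r_i+r_j)·cross = 1.5·2.5000 = 3.7500
Σcross = 801.2500 → A = |Σcross|/2 = 400.6250 mm²
Σ(r_i+r_j)·cross = 25003.1250 → first moment M = |Σ|/6 = 4167.1875
R_c = M/A = 4167.1875/400.6250 = 10.4017 mm
θ = 342° = 5.969026 rad
V = θ·R_c·A = 5.969026·10.4017·400.6250 = 24874.051 mm³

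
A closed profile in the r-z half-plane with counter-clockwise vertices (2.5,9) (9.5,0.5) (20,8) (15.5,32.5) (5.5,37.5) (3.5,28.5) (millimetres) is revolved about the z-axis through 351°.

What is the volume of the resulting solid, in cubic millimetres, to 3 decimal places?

Profile (r,z), 6 vertices: (2.5,9) (9.5,0.5) (20,8) (15.5,32.5) (5.5,37.5) (3.5,28.5)
edge 0: (2.5,9)→(9.5,0.5)  cross = 2.5·0.5 − 9.5·9 = -84.2500; (r_i+r_j)·cross = 12·-84.2500 = -1011.0000
edge 1: (9.5,0.5)→(20,8)  cross = 9.5·8 − 20·0.5 = 66.0000; (r_i+r_j)·cross = 29.5·66.0000 = 1947.0000
edge 2: (20,8)→(15.5,32.5)  cross = 20·32.5 − 15.5·8 = 526.0000; (r_i+r_j)·cross = 35.5·526.0000 = 18673.0000
edge 3: (15.5,32.5)→(5.5,37.5)  cross = 15.5·37.5 − 5.5·32.5 = 402.5000; (r_i+r_j)·cross = 21·402.5000 = 8452.5000
edge 4: (5.5,37.5)→(3.5,28.5)  cross = 5.5·28.5 − 3.5·37.5 = 25.5000; (r_i+r_j)·cross = 9·25.5000 = 229.5000
edge 5: (3.5,28.5)→(2.5,9)  cross = 3.5·9 − 2.5·28.5 = -39.7500; (r_i+r_j)·cross = 6·-39.7500 = -238.5000
Σcross = 896.0000 → A = |Σcross|/2 = 448.0000 mm²
Σ(r_i+r_j)·cross = 28052.5000 → first moment M = |Σ|/6 = 4675.4167
R_c = M/A = 4675.4167/448.0000 = 10.4362 mm
θ = 351° = 6.126106 rad
V = θ·R_c·A = 6.126106·10.4362·448.0000 = 28642.097 mm³

Volume = 28642.097 mm³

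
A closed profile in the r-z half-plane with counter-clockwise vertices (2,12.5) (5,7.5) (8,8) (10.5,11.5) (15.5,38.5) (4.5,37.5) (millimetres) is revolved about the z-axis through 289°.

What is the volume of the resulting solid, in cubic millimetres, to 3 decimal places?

Profile (r,z), 6 vertices: (2,12.5) (5,7.5) (8,8) (10.5,11.5) (15.5,38.5) (4.5,37.5)
edge 0: (2,12.5)→(5,7.5)  cross = 2·7.5 − 5·12.5 = -47.5000; (r_i+r_j)·cross = 7·-47.5000 = -332.5000
edge 1: (5,7.5)→(8,8)  cross = 5·8 − 8·7.5 = -20.0000; (r_i+r_j)·cross = 13·-20.0000 = -260.0000
edge 2: (8,8)→(10.5,11.5)  cross = 8·11.5 − 10.5·8 = 8.0000; (r_i+r_j)·cross = 18.5·8.0000 = 148.0000
edge 3: (10.5,11.5)→(15.5,38.5)  cross = 10.5·38.5 − 15.5·11.5 = 226.0000; (r_i+r_j)·cross = 26·226.0000 = 5876.0000
edge 4: (15.5,38.5)→(4.5,37.5)  cross = 15.5·37.5 − 4.5·38.5 = 408.0000; (r_i+r_j)·cross = 20·408.0000 = 8160.0000
edge 5: (4.5,37.5)→(2,12.5)  cross = 4.5·12.5 − 2·37.5 = -18.7500; (r_i+r_j)·cross = 6.5·-18.7500 = -121.8750
Σcross = 555.7500 → A = |Σcross|/2 = 277.8750 mm²
Σ(r_i+r_j)·cross = 13469.6250 → first moment M = |Σ|/6 = 2244.9375
R_c = M/A = 2244.9375/277.8750 = 8.0789 mm
θ = 289° = 5.044002 rad
V = θ·R_c·A = 5.044002·8.0789·277.8750 = 11323.468 mm³

Volume = 11323.468 mm³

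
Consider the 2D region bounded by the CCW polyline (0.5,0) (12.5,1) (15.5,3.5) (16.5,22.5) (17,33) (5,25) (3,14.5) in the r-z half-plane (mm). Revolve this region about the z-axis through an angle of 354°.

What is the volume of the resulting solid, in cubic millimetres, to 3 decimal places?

Volume = 21842.034 mm³

Profile (r,z), 7 vertices: (0.5,0) (12.5,1) (15.5,3.5) (16.5,22.5) (17,33) (5,25) (3,14.5)
edge 0: (0.5,0)→(12.5,1)  cross = 0.5·1 − 12.5·0 = 0.5000; (r_i+r_j)·cross = 13·0.5000 = 6.5000
edge 1: (12.5,1)→(15.5,3.5)  cross = 12.5·3.5 − 15.5·1 = 28.2500; (r_i+r_j)·cross = 28·28.2500 = 791.0000
edge 2: (15.5,3.5)→(16.5,22.5)  cross = 15.5·22.5 − 16.5·3.5 = 291.0000; (r_i+r_j)·cross = 32·291.0000 = 9312.0000
edge 3: (16.5,22.5)→(17,33)  cross = 16.5·33 − 17·22.5 = 162.0000; (r_i+r_j)·cross = 33.5·162.0000 = 5427.0000
edge 4: (17,33)→(5,25)  cross = 17·25 − 5·33 = 260.0000; (r_i+r_j)·cross = 22·260.0000 = 5720.0000
edge 5: (5,25)→(3,14.5)  cross = 5·14.5 − 3·25 = -2.5000; (r_i+r_j)·cross = 8·-2.5000 = -20.0000
edge 6: (3,14.5)→(0.5,0)  cross = 3·0 − 0.5·14.5 = -7.2500; (r_i+r_j)·cross = 3.5·-7.2500 = -25.3750
Σcross = 732.0000 → A = |Σcross|/2 = 366.0000 mm²
Σ(r_i+r_j)·cross = 21211.1250 → first moment M = |Σ|/6 = 3535.1875
R_c = M/A = 3535.1875/366.0000 = 9.6590 mm
θ = 354° = 6.178466 rad
V = θ·R_c·A = 6.178466·9.6590·366.0000 = 21842.034 mm³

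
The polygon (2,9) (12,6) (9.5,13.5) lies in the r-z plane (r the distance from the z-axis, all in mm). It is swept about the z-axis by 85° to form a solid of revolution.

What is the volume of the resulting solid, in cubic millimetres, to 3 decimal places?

Profile (r,z), 3 vertices: (2,9) (12,6) (9.5,13.5)
edge 0: (2,9)→(12,6)  cross = 2·6 − 12·9 = -96.0000; (r_i+r_j)·cross = 14·-96.0000 = -1344.0000
edge 1: (12,6)→(9.5,13.5)  cross = 12·13.5 − 9.5·6 = 105.0000; (r_i+r_j)·cross = 21.5·105.0000 = 2257.5000
edge 2: (9.5,13.5)→(2,9)  cross = 9.5·9 − 2·13.5 = 58.5000; (r_i+r_j)·cross = 11.5·58.5000 = 672.7500
Σcross = 67.5000 → A = |Σcross|/2 = 33.7500 mm²
Σ(r_i+r_j)·cross = 1586.2500 → first moment M = |Σ|/6 = 264.3750
R_c = M/A = 264.3750/33.7500 = 7.8333 mm
θ = 85° = 1.483530 rad
V = θ·R_c·A = 1.483530·7.8333·33.7500 = 392.208 mm³

Volume = 392.208 mm³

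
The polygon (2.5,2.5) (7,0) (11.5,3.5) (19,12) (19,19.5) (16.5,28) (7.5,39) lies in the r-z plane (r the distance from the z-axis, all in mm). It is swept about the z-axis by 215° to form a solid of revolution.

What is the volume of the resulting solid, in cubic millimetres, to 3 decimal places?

Volume = 15612.179 mm³

Profile (r,z), 7 vertices: (2.5,2.5) (7,0) (11.5,3.5) (19,12) (19,19.5) (16.5,28) (7.5,39)
edge 0: (2.5,2.5)→(7,0)  cross = 2.5·0 − 7·2.5 = -17.5000; (r_i+r_j)·cross = 9.5·-17.5000 = -166.2500
edge 1: (7,0)→(11.5,3.5)  cross = 7·3.5 − 11.5·0 = 24.5000; (r_i+r_j)·cross = 18.5·24.5000 = 453.2500
edge 2: (11.5,3.5)→(19,12)  cross = 11.5·12 − 19·3.5 = 71.5000; (r_i+r_j)·cross = 30.5·71.5000 = 2180.7500
edge 3: (19,12)→(19,19.5)  cross = 19·19.5 − 19·12 = 142.5000; (r_i+r_j)·cross = 38·142.5000 = 5415.0000
edge 4: (19,19.5)→(16.5,28)  cross = 19·28 − 16.5·19.5 = 210.2500; (r_i+r_j)·cross = 35.5·210.2500 = 7463.8750
edge 5: (16.5,28)→(7.5,39)  cross = 16.5·39 − 7.5·28 = 433.5000; (r_i+r_j)·cross = 24·433.5000 = 10404.0000
edge 6: (7.5,39)→(2.5,2.5)  cross = 7.5·2.5 − 2.5·39 = -78.7500; (r_i+r_j)·cross = 10·-78.7500 = -787.5000
Σcross = 786.0000 → A = |Σcross|/2 = 393.0000 mm²
Σ(r_i+r_j)·cross = 24963.1250 → first moment M = |Σ|/6 = 4160.5208
R_c = M/A = 4160.5208/393.0000 = 10.5866 mm
θ = 215° = 3.752458 rad
V = θ·R_c·A = 3.752458·10.5866·393.0000 = 15612.179 mm³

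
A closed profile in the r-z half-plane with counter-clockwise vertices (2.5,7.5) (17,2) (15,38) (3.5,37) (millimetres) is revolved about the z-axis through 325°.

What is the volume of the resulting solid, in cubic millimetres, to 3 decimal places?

Profile (r,z), 4 vertices: (2.5,7.5) (17,2) (15,38) (3.5,37)
edge 0: (2.5,7.5)→(17,2)  cross = 2.5·2 − 17·7.5 = -122.5000; (r_i+r_j)·cross = 19.5·-122.5000 = -2388.7500
edge 1: (17,2)→(15,38)  cross = 17·38 − 15·2 = 616.0000; (r_i+r_j)·cross = 32·616.0000 = 19712.0000
edge 2: (15,38)→(3.5,37)  cross = 15·37 − 3.5·38 = 422.0000; (r_i+r_j)·cross = 18.5·422.0000 = 7807.0000
edge 3: (3.5,37)→(2.5,7.5)  cross = 3.5·7.5 − 2.5·37 = -66.2500; (r_i+r_j)·cross = 6·-66.2500 = -397.5000
Σcross = 849.2500 → A = |Σcross|/2 = 424.6250 mm²
Σ(r_i+r_j)·cross = 24732.7500 → first moment M = |Σ|/6 = 4122.1250
R_c = M/A = 4122.1250/424.6250 = 9.7077 mm
θ = 325° = 5.672320 rad
V = θ·R_c·A = 5.672320·9.7077·424.6250 = 23382.012 mm³

Volume = 23382.012 mm³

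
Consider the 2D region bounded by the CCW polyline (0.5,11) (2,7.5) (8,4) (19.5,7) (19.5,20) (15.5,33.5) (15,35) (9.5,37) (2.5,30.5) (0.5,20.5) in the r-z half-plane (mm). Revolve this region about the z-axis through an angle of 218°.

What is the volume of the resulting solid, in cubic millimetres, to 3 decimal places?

Volume = 18942.365 mm³

Profile (r,z), 10 vertices: (0.5,11) (2,7.5) (8,4) (19.5,7) (19.5,20) (15.5,33.5) (15,35) (9.5,37) (2.5,30.5) (0.5,20.5)
edge 0: (0.5,11)→(2,7.5)  cross = 0.5·7.5 − 2·11 = -18.2500; (r_i+r_j)·cross = 2.5·-18.2500 = -45.6250
edge 1: (2,7.5)→(8,4)  cross = 2·4 − 8·7.5 = -52.0000; (r_i+r_j)·cross = 10·-52.0000 = -520.0000
edge 2: (8,4)→(19.5,7)  cross = 8·7 − 19.5·4 = -22.0000; (r_i+r_j)·cross = 27.5·-22.0000 = -605.0000
edge 3: (19.5,7)→(19.5,20)  cross = 19.5·20 − 19.5·7 = 253.5000; (r_i+r_j)·cross = 39·253.5000 = 9886.5000
edge 4: (19.5,20)→(15.5,33.5)  cross = 19.5·33.5 − 15.5·20 = 343.2500; (r_i+r_j)·cross = 35·343.2500 = 12013.7500
edge 5: (15.5,33.5)→(15,35)  cross = 15.5·35 − 15·33.5 = 40.0000; (r_i+r_j)·cross = 30.5·40.0000 = 1220.0000
edge 6: (15,35)→(9.5,37)  cross = 15·37 − 9.5·35 = 222.5000; (r_i+r_j)·cross = 24.5·222.5000 = 5451.2500
edge 7: (9.5,37)→(2.5,30.5)  cross = 9.5·30.5 − 2.5·37 = 197.2500; (r_i+r_j)·cross = 12·197.2500 = 2367.0000
edge 8: (2.5,30.5)→(0.5,20.5)  cross = 2.5·20.5 − 0.5·30.5 = 36.0000; (r_i+r_j)·cross = 3·36.0000 = 108.0000
edge 9: (0.5,20.5)→(0.5,11)  cross = 0.5·11 − 0.5·20.5 = -4.7500; (r_i+r_j)·cross = 1·-4.7500 = -4.7500
Σcross = 995.5000 → A = |Σcross|/2 = 497.7500 mm²
Σ(r_i+r_j)·cross = 29871.1250 → first moment M = |Σ|/6 = 4978.5208
R_c = M/A = 4978.5208/497.7500 = 10.0021 mm
θ = 218° = 3.804818 rad
V = θ·R_c·A = 3.804818·10.0021·497.7500 = 18942.365 mm³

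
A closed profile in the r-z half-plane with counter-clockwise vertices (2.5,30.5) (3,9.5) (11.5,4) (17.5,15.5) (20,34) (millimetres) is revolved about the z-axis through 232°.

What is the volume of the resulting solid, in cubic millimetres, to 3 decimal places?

Volume = 16099.813 mm³

Profile (r,z), 5 vertices: (2.5,30.5) (3,9.5) (11.5,4) (17.5,15.5) (20,34)
edge 0: (2.5,30.5)→(3,9.5)  cross = 2.5·9.5 − 3·30.5 = -67.7500; (r_i+r_j)·cross = 5.5·-67.7500 = -372.6250
edge 1: (3,9.5)→(11.5,4)  cross = 3·4 − 11.5·9.5 = -97.2500; (r_i+r_j)·cross = 14.5·-97.2500 = -1410.1250
edge 2: (11.5,4)→(17.5,15.5)  cross = 11.5·15.5 − 17.5·4 = 108.2500; (r_i+r_j)·cross = 29·108.2500 = 3139.2500
edge 3: (17.5,15.5)→(20,34)  cross = 17.5·34 − 20·15.5 = 285.0000; (r_i+r_j)·cross = 37.5·285.0000 = 10687.5000
edge 4: (20,34)→(2.5,30.5)  cross = 20·30.5 − 2.5·34 = 525.0000; (r_i+r_j)·cross = 22.5·525.0000 = 11812.5000
Σcross = 753.2500 → A = |Σcross|/2 = 376.6250 mm²
Σ(r_i+r_j)·cross = 23856.5000 → first moment M = |Σ|/6 = 3976.0833
R_c = M/A = 3976.0833/376.6250 = 10.5571 mm
θ = 232° = 4.049164 rad
V = θ·R_c·A = 4.049164·10.5571·376.6250 = 16099.813 mm³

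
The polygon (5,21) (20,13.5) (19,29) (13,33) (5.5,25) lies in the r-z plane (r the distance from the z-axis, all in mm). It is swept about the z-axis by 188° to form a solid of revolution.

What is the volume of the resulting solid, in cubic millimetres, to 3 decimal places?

Volume = 7852.504 mm³

Profile (r,z), 5 vertices: (5,21) (20,13.5) (19,29) (13,33) (5.5,25)
edge 0: (5,21)→(20,13.5)  cross = 5·13.5 − 20·21 = -352.5000; (r_i+r_j)·cross = 25·-352.5000 = -8812.5000
edge 1: (20,13.5)→(19,29)  cross = 20·29 − 19·13.5 = 323.5000; (r_i+r_j)·cross = 39·323.5000 = 12616.5000
edge 2: (19,29)→(13,33)  cross = 19·33 − 13·29 = 250.0000; (r_i+r_j)·cross = 32·250.0000 = 8000.0000
edge 3: (13,33)→(5.5,25)  cross = 13·25 − 5.5·33 = 143.5000; (r_i+r_j)·cross = 18.5·143.5000 = 2654.7500
edge 4: (5.5,25)→(5,21)  cross = 5.5·21 − 5·25 = -9.5000; (r_i+r_j)·cross = 10.5·-9.5000 = -99.7500
Σcross = 355.0000 → A = |Σcross|/2 = 177.5000 mm²
Σ(r_i+r_j)·cross = 14359.0000 → first moment M = |Σ|/6 = 2393.1667
R_c = M/A = 2393.1667/177.5000 = 13.4826 mm
θ = 188° = 3.281219 rad
V = θ·R_c·A = 3.281219·13.4826·177.5000 = 7852.504 mm³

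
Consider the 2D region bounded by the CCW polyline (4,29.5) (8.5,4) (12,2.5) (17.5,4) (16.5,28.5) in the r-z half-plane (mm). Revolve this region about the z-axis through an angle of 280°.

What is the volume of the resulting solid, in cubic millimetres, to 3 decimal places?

Volume = 15473.216 mm³

Profile (r,z), 5 vertices: (4,29.5) (8.5,4) (12,2.5) (17.5,4) (16.5,28.5)
edge 0: (4,29.5)→(8.5,4)  cross = 4·4 − 8.5·29.5 = -234.7500; (r_i+r_j)·cross = 12.5·-234.7500 = -2934.3750
edge 1: (8.5,4)→(12,2.5)  cross = 8.5·2.5 − 12·4 = -26.7500; (r_i+r_j)·cross = 20.5·-26.7500 = -548.3750
edge 2: (12,2.5)→(17.5,4)  cross = 12·4 − 17.5·2.5 = 4.2500; (r_i+r_j)·cross = 29.5·4.2500 = 125.3750
edge 3: (17.5,4)→(16.5,28.5)  cross = 17.5·28.5 − 16.5·4 = 432.7500; (r_i+r_j)·cross = 34·432.7500 = 14713.5000
edge 4: (16.5,28.5)→(4,29.5)  cross = 16.5·29.5 − 4·28.5 = 372.7500; (r_i+r_j)·cross = 20.5·372.7500 = 7641.3750
Σcross = 548.2500 → A = |Σcross|/2 = 274.1250 mm²
Σ(r_i+r_j)·cross = 18997.5000 → first moment M = |Σ|/6 = 3166.2500
R_c = M/A = 3166.2500/274.1250 = 11.5504 mm
θ = 280° = 4.886922 rad
V = θ·R_c·A = 4.886922·11.5504·274.1250 = 15473.216 mm³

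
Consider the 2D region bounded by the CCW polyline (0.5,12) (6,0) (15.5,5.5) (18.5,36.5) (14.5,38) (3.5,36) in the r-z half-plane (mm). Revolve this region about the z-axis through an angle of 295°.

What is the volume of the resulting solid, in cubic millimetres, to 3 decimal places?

Profile (r,z), 6 vertices: (0.5,12) (6,0) (15.5,5.5) (18.5,36.5) (14.5,38) (3.5,36)
edge 0: (0.5,12)→(6,0)  cross = 0.5·0 − 6·12 = -72.0000; (r_i+r_j)·cross = 6.5·-72.0000 = -468.0000
edge 1: (6,0)→(15.5,5.5)  cross = 6·5.5 − 15.5·0 = 33.0000; (r_i+r_j)·cross = 21.5·33.0000 = 709.5000
edge 2: (15.5,5.5)→(18.5,36.5)  cross = 15.5·36.5 − 18.5·5.5 = 464.0000; (r_i+r_j)·cross = 34·464.0000 = 15776.0000
edge 3: (18.5,36.5)→(14.5,38)  cross = 18.5·38 − 14.5·36.5 = 173.7500; (r_i+r_j)·cross = 33·173.7500 = 5733.7500
edge 4: (14.5,38)→(3.5,36)  cross = 14.5·36 − 3.5·38 = 389.0000; (r_i+r_j)·cross = 18·389.0000 = 7002.0000
edge 5: (3.5,36)→(0.5,12)  cross = 3.5·12 − 0.5·36 = 24.0000; (r_i+r_j)·cross = 4·24.0000 = 96.0000
Σcross = 1011.7500 → A = |Σcross|/2 = 505.8750 mm²
Σ(r_i+r_j)·cross = 28849.2500 → first moment M = |Σ|/6 = 4808.2083
R_c = M/A = 4808.2083/505.8750 = 9.5047 mm
θ = 295° = 5.148721 rad
V = θ·R_c·A = 5.148721·9.5047·505.8750 = 24756.125 mm³

Volume = 24756.125 mm³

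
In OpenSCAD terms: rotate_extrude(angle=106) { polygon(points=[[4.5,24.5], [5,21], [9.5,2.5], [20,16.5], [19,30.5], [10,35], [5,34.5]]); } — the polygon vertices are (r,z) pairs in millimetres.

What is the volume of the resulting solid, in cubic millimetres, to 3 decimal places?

Volume = 7527.849 mm³

Profile (r,z), 7 vertices: (4.5,24.5) (5,21) (9.5,2.5) (20,16.5) (19,30.5) (10,35) (5,34.5)
edge 0: (4.5,24.5)→(5,21)  cross = 4.5·21 − 5·24.5 = -28.0000; (r_i+r_j)·cross = 9.5·-28.0000 = -266.0000
edge 1: (5,21)→(9.5,2.5)  cross = 5·2.5 − 9.5·21 = -187.0000; (r_i+r_j)·cross = 14.5·-187.0000 = -2711.5000
edge 2: (9.5,2.5)→(20,16.5)  cross = 9.5·16.5 − 20·2.5 = 106.7500; (r_i+r_j)·cross = 29.5·106.7500 = 3149.1250
edge 3: (20,16.5)→(19,30.5)  cross = 20·30.5 − 19·16.5 = 296.5000; (r_i+r_j)·cross = 39·296.5000 = 11563.5000
edge 4: (19,30.5)→(10,35)  cross = 19·35 − 10·30.5 = 360.0000; (r_i+r_j)·cross = 29·360.0000 = 10440.0000
edge 5: (10,35)→(5,34.5)  cross = 10·34.5 − 5·35 = 170.0000; (r_i+r_j)·cross = 15·170.0000 = 2550.0000
edge 6: (5,34.5)→(4.5,24.5)  cross = 5·24.5 − 4.5·34.5 = -32.7500; (r_i+r_j)·cross = 9.5·-32.7500 = -311.1250
Σcross = 685.5000 → A = |Σcross|/2 = 342.7500 mm²
Σ(r_i+r_j)·cross = 24414.0000 → first moment M = |Σ|/6 = 4069.0000
R_c = M/A = 4069.0000/342.7500 = 11.8716 mm
θ = 106° = 1.850049 rad
V = θ·R_c·A = 1.850049·11.8716·342.7500 = 7527.849 mm³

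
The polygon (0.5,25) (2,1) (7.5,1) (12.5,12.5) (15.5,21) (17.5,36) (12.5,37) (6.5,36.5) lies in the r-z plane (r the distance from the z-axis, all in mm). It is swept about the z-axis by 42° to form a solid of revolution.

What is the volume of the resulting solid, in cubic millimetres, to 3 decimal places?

Volume = 2528.310 mm³

Profile (r,z), 8 vertices: (0.5,25) (2,1) (7.5,1) (12.5,12.5) (15.5,21) (17.5,36) (12.5,37) (6.5,36.5)
edge 0: (0.5,25)→(2,1)  cross = 0.5·1 − 2·25 = -49.5000; (r_i+r_j)·cross = 2.5·-49.5000 = -123.7500
edge 1: (2,1)→(7.5,1)  cross = 2·1 − 7.5·1 = -5.5000; (r_i+r_j)·cross = 9.5·-5.5000 = -52.2500
edge 2: (7.5,1)→(12.5,12.5)  cross = 7.5·12.5 − 12.5·1 = 81.2500; (r_i+r_j)·cross = 20·81.2500 = 1625.0000
edge 3: (12.5,12.5)→(15.5,21)  cross = 12.5·21 − 15.5·12.5 = 68.7500; (r_i+r_j)·cross = 28·68.7500 = 1925.0000
edge 4: (15.5,21)→(17.5,36)  cross = 15.5·36 − 17.5·21 = 190.5000; (r_i+r_j)·cross = 33·190.5000 = 6286.5000
edge 5: (17.5,36)→(12.5,37)  cross = 17.5·37 − 12.5·36 = 197.5000; (r_i+r_j)·cross = 30·197.5000 = 5925.0000
edge 6: (12.5,37)→(6.5,36.5)  cross = 12.5·36.5 − 6.5·37 = 215.7500; (r_i+r_j)·cross = 19·215.7500 = 4099.2500
edge 7: (6.5,36.5)→(0.5,25)  cross = 6.5·25 − 0.5·36.5 = 144.2500; (r_i+r_j)·cross = 7·144.2500 = 1009.7500
Σcross = 843.0000 → A = |Σcross|/2 = 421.5000 mm²
Σ(r_i+r_j)·cross = 20694.5000 → first moment M = |Σ|/6 = 3449.0833
R_c = M/A = 3449.0833/421.5000 = 8.1829 mm
θ = 42° = 0.733038 rad
V = θ·R_c·A = 0.733038·8.1829·421.5000 = 2528.310 mm³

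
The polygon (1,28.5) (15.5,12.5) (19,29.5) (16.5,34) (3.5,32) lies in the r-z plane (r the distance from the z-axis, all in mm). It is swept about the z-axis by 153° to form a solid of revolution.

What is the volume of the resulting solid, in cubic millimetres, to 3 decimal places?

Profile (r,z), 5 vertices: (1,28.5) (15.5,12.5) (19,29.5) (16.5,34) (3.5,32)
edge 0: (1,28.5)→(15.5,12.5)  cross = 1·12.5 − 15.5·28.5 = -429.2500; (r_i+r_j)·cross = 16.5·-429.2500 = -7082.6250
edge 1: (15.5,12.5)→(19,29.5)  cross = 15.5·29.5 − 19·12.5 = 219.7500; (r_i+r_j)·cross = 34.5·219.7500 = 7581.3750
edge 2: (19,29.5)→(16.5,34)  cross = 19·34 − 16.5·29.5 = 159.2500; (r_i+r_j)·cross = 35.5·159.2500 = 5653.3750
edge 3: (16.5,34)→(3.5,32)  cross = 16.5·32 − 3.5·34 = 409.0000; (r_i+r_j)·cross = 20·409.0000 = 8180.0000
edge 4: (3.5,32)→(1,28.5)  cross = 3.5·28.5 − 1·32 = 67.7500; (r_i+r_j)·cross = 4.5·67.7500 = 304.8750
Σcross = 426.5000 → A = |Σcross|/2 = 213.2500 mm²
Σ(r_i+r_j)·cross = 14637.0000 → first moment M = |Σ|/6 = 2439.5000
R_c = M/A = 2439.5000/213.2500 = 11.4396 mm
θ = 153° = 2.670354 rad
V = θ·R_c·A = 2.670354·11.4396·213.2500 = 6514.328 mm³

Volume = 6514.328 mm³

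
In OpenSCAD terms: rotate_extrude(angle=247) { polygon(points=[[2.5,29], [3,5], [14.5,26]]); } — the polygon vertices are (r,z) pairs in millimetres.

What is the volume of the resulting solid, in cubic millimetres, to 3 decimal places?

Volume = 4116.970 mm³

Profile (r,z), 3 vertices: (2.5,29) (3,5) (14.5,26)
edge 0: (2.5,29)→(3,5)  cross = 2.5·5 − 3·29 = -74.5000; (r_i+r_j)·cross = 5.5·-74.5000 = -409.7500
edge 1: (3,5)→(14.5,26)  cross = 3·26 − 14.5·5 = 5.5000; (r_i+r_j)·cross = 17.5·5.5000 = 96.2500
edge 2: (14.5,26)→(2.5,29)  cross = 14.5·29 − 2.5·26 = 355.5000; (r_i+r_j)·cross = 17·355.5000 = 6043.5000
Σcross = 286.5000 → A = |Σcross|/2 = 143.2500 mm²
Σ(r_i+r_j)·cross = 5730.0000 → first moment M = |Σ|/6 = 955.0000
R_c = M/A = 955.0000/143.2500 = 6.6667 mm
θ = 247° = 4.310963 rad
V = θ·R_c·A = 4.310963·6.6667·143.2500 = 4116.970 mm³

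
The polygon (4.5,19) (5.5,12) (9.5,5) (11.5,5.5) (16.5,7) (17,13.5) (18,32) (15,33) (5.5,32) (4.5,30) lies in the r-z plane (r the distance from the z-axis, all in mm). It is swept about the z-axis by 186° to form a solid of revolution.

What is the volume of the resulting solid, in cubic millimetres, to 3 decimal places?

Profile (r,z), 10 vertices: (4.5,19) (5.5,12) (9.5,5) (11.5,5.5) (16.5,7) (17,13.5) (18,32) (15,33) (5.5,32) (4.5,30)
edge 0: (4.5,19)→(5.5,12)  cross = 4.5·12 − 5.5·19 = -50.5000; (r_i+r_j)·cross = 10·-50.5000 = -505.0000
edge 1: (5.5,12)→(9.5,5)  cross = 5.5·5 − 9.5·12 = -86.5000; (r_i+r_j)·cross = 15·-86.5000 = -1297.5000
edge 2: (9.5,5)→(11.5,5.5)  cross = 9.5·5.5 − 11.5·5 = -5.2500; (r_i+r_j)·cross = 21·-5.2500 = -110.2500
edge 3: (11.5,5.5)→(16.5,7)  cross = 11.5·7 − 16.5·5.5 = -10.2500; (r_i+r_j)·cross = 28·-10.2500 = -287.0000
edge 4: (16.5,7)→(17,13.5)  cross = 16.5·13.5 − 17·7 = 103.7500; (r_i+r_j)·cross = 33.5·103.7500 = 3475.6250
edge 5: (17,13.5)→(18,32)  cross = 17·32 − 18·13.5 = 301.0000; (r_i+r_j)·cross = 35·301.0000 = 10535.0000
edge 6: (18,32)→(15,33)  cross = 18·33 − 15·32 = 114.0000; (r_i+r_j)·cross = 33·114.0000 = 3762.0000
edge 7: (15,33)→(5.5,32)  cross = 15·32 − 5.5·33 = 298.5000; (r_i+r_j)·cross = 20.5·298.5000 = 6119.2500
edge 8: (5.5,32)→(4.5,30)  cross = 5.5·30 − 4.5·32 = 21.0000; (r_i+r_j)·cross = 10·21.0000 = 210.0000
edge 9: (4.5,30)→(4.5,19)  cross = 4.5·19 − 4.5·30 = -49.5000; (r_i+r_j)·cross = 9·-49.5000 = -445.5000
Σcross = 636.2500 → A = |Σcross|/2 = 318.1250 mm²
Σ(r_i+r_j)·cross = 21456.6250 → first moment M = |Σ|/6 = 3576.1042
R_c = M/A = 3576.1042/318.1250 = 11.2412 mm
θ = 186° = 3.246312 rad
V = θ·R_c·A = 3.246312·11.2412·318.1250 = 11609.151 mm³

Volume = 11609.151 mm³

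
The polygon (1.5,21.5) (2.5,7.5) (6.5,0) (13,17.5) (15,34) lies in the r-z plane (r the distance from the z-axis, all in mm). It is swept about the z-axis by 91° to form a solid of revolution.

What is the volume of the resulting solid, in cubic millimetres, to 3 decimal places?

Profile (r,z), 5 vertices: (1.5,21.5) (2.5,7.5) (6.5,0) (13,17.5) (15,34)
edge 0: (1.5,21.5)→(2.5,7.5)  cross = 1.5·7.5 − 2.5·21.5 = -42.5000; (r_i+r_j)·cross = 4·-42.5000 = -170.0000
edge 1: (2.5,7.5)→(6.5,0)  cross = 2.5·0 − 6.5·7.5 = -48.7500; (r_i+r_j)·cross = 9·-48.7500 = -438.7500
edge 2: (6.5,0)→(13,17.5)  cross = 6.5·17.5 − 13·0 = 113.7500; (r_i+r_j)·cross = 19.5·113.7500 = 2218.1250
edge 3: (13,17.5)→(15,34)  cross = 13·34 − 15·17.5 = 179.5000; (r_i+r_j)·cross = 28·179.5000 = 5026.0000
edge 4: (15,34)→(1.5,21.5)  cross = 15·21.5 − 1.5·34 = 271.5000; (r_i+r_j)·cross = 16.5·271.5000 = 4479.7500
Σcross = 473.5000 → A = |Σcross|/2 = 236.7500 mm²
Σ(r_i+r_j)·cross = 11115.1250 → first moment M = |Σ|/6 = 1852.5208
R_c = M/A = 1852.5208/236.7500 = 7.8248 mm
θ = 91° = 1.588250 rad
V = θ·R_c·A = 1.588250·7.8248·236.7500 = 2942.266 mm³

Volume = 2942.266 mm³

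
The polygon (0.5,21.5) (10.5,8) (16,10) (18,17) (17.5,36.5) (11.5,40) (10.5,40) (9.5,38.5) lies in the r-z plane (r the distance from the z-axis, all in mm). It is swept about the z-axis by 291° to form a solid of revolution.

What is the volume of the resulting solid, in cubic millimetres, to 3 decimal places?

Profile (r,z), 8 vertices: (0.5,21.5) (10.5,8) (16,10) (18,17) (17.5,36.5) (11.5,40) (10.5,40) (9.5,38.5)
edge 0: (0.5,21.5)→(10.5,8)  cross = 0.5·8 − 10.5·21.5 = -221.7500; (r_i+r_j)·cross = 11·-221.7500 = -2439.2500
edge 1: (10.5,8)→(16,10)  cross = 10.5·10 − 16·8 = -23.0000; (r_i+r_j)·cross = 26.5·-23.0000 = -609.5000
edge 2: (16,10)→(18,17)  cross = 16·17 − 18·10 = 92.0000; (r_i+r_j)·cross = 34·92.0000 = 3128.0000
edge 3: (18,17)→(17.5,36.5)  cross = 18·36.5 − 17.5·17 = 359.5000; (r_i+r_j)·cross = 35.5·359.5000 = 12762.2500
edge 4: (17.5,36.5)→(11.5,40)  cross = 17.5·40 − 11.5·36.5 = 280.2500; (r_i+r_j)·cross = 29·280.2500 = 8127.2500
edge 5: (11.5,40)→(10.5,40)  cross = 11.5·40 − 10.5·40 = 40.0000; (r_i+r_j)·cross = 22·40.0000 = 880.0000
edge 6: (10.5,40)→(9.5,38.5)  cross = 10.5·38.5 − 9.5·40 = 24.2500; (r_i+r_j)·cross = 20·24.2500 = 485.0000
edge 7: (9.5,38.5)→(0.5,21.5)  cross = 9.5·21.5 − 0.5·38.5 = 185.0000; (r_i+r_j)·cross = 10·185.0000 = 1850.0000
Σcross = 736.2500 → A = |Σcross|/2 = 368.1250 mm²
Σ(r_i+r_j)·cross = 24183.7500 → first moment M = |Σ|/6 = 4030.6250
R_c = M/A = 4030.6250/368.1250 = 10.9491 mm
θ = 291° = 5.078908 rad
V = θ·R_c·A = 5.078908·10.9491·368.1250 = 20471.174 mm³

Volume = 20471.174 mm³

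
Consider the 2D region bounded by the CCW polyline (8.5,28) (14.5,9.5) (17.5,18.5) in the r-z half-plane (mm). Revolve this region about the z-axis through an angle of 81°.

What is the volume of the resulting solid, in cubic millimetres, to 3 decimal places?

Volume = 1044.913 mm³

Profile (r,z), 3 vertices: (8.5,28) (14.5,9.5) (17.5,18.5)
edge 0: (8.5,28)→(14.5,9.5)  cross = 8.5·9.5 − 14.5·28 = -325.2500; (r_i+r_j)·cross = 23·-325.2500 = -7480.7500
edge 1: (14.5,9.5)→(17.5,18.5)  cross = 14.5·18.5 − 17.5·9.5 = 102.0000; (r_i+r_j)·cross = 32·102.0000 = 3264.0000
edge 2: (17.5,18.5)→(8.5,28)  cross = 17.5·28 − 8.5·18.5 = 332.7500; (r_i+r_j)·cross = 26·332.7500 = 8651.5000
Σcross = 109.5000 → A = |Σcross|/2 = 54.7500 mm²
Σ(r_i+r_j)·cross = 4434.7500 → first moment M = |Σ|/6 = 739.1250
R_c = M/A = 739.1250/54.7500 = 13.5000 mm
θ = 81° = 1.413717 rad
V = θ·R_c·A = 1.413717·13.5000·54.7500 = 1044.913 mm³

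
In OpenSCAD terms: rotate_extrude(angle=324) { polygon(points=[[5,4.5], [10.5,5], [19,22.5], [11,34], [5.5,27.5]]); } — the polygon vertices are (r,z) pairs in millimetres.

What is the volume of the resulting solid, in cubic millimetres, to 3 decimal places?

Profile (r,z), 5 vertices: (5,4.5) (10.5,5) (19,22.5) (11,34) (5.5,27.5)
edge 0: (5,4.5)→(10.5,5)  cross = 5·5 − 10.5·4.5 = -22.2500; (r_i+r_j)·cross = 15.5·-22.2500 = -344.8750
edge 1: (10.5,5)→(19,22.5)  cross = 10.5·22.5 − 19·5 = 141.2500; (r_i+r_j)·cross = 29.5·141.2500 = 4166.8750
edge 2: (19,22.5)→(11,34)  cross = 19·34 − 11·22.5 = 398.5000; (r_i+r_j)·cross = 30·398.5000 = 11955.0000
edge 3: (11,34)→(5.5,27.5)  cross = 11·27.5 − 5.5·34 = 115.5000; (r_i+r_j)·cross = 16.5·115.5000 = 1905.7500
edge 4: (5.5,27.5)→(5,4.5)  cross = 5.5·4.5 − 5·27.5 = -112.7500; (r_i+r_j)·cross = 10.5·-112.7500 = -1183.8750
Σcross = 520.2500 → A = |Σcross|/2 = 260.1250 mm²
Σ(r_i+r_j)·cross = 16498.8750 → first moment M = |Σ|/6 = 2749.8125
R_c = M/A = 2749.8125/260.1250 = 10.5711 mm
θ = 324° = 5.654867 rad
V = θ·R_c·A = 5.654867·10.5711·260.1250 = 15549.823 mm³

Volume = 15549.823 mm³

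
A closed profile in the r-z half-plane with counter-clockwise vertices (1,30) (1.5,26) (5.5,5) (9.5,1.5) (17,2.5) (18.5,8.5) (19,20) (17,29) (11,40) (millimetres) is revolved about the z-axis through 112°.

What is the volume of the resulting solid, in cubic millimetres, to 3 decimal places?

Profile (r,z), 9 vertices: (1,30) (1.5,26) (5.5,5) (9.5,1.5) (17,2.5) (18.5,8.5) (19,20) (17,29) (11,40)
edge 0: (1,30)→(1.5,26)  cross = 1·26 − 1.5·30 = -19.0000; (r_i+r_j)·cross = 2.5·-19.0000 = -47.5000
edge 1: (1.5,26)→(5.5,5)  cross = 1.5·5 − 5.5·26 = -135.5000; (r_i+r_j)·cross = 7·-135.5000 = -948.5000
edge 2: (5.5,5)→(9.5,1.5)  cross = 5.5·1.5 − 9.5·5 = -39.2500; (r_i+r_j)·cross = 15·-39.2500 = -588.7500
edge 3: (9.5,1.5)→(17,2.5)  cross = 9.5·2.5 − 17·1.5 = -1.7500; (r_i+r_j)·cross = 26.5·-1.7500 = -46.3750
edge 4: (17,2.5)→(18.5,8.5)  cross = 17·8.5 − 18.5·2.5 = 98.2500; (r_i+r_j)·cross = 35.5·98.2500 = 3487.8750
edge 5: (18.5,8.5)→(19,20)  cross = 18.5·20 − 19·8.5 = 208.5000; (r_i+r_j)·cross = 37.5·208.5000 = 7818.7500
edge 6: (19,20)→(17,29)  cross = 19·29 − 17·20 = 211.0000; (r_i+r_j)·cross = 36·211.0000 = 7596.0000
edge 7: (17,29)→(11,40)  cross = 17·40 − 11·29 = 361.0000; (r_i+r_j)·cross = 28·361.0000 = 10108.0000
edge 8: (11,40)→(1,30)  cross = 11·30 − 1·40 = 290.0000; (r_i+r_j)·cross = 12·290.0000 = 3480.0000
Σcross = 973.2500 → A = |Σcross|/2 = 486.6250 mm²
Σ(r_i+r_j)·cross = 30859.5000 → first moment M = |Σ|/6 = 5143.2500
R_c = M/A = 5143.2500/486.6250 = 10.5692 mm
θ = 112° = 1.954769 rad
V = θ·R_c·A = 1.954769·10.5692·486.6250 = 10053.864 mm³

Volume = 10053.864 mm³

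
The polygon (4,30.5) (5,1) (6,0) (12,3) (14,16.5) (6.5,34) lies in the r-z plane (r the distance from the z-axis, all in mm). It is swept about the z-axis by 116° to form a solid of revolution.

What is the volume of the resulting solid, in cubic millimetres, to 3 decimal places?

Profile (r,z), 6 vertices: (4,30.5) (5,1) (6,0) (12,3) (14,16.5) (6.5,34)
edge 0: (4,30.5)→(5,1)  cross = 4·1 − 5·30.5 = -148.5000; (r_i+r_j)·cross = 9·-148.5000 = -1336.5000
edge 1: (5,1)→(6,0)  cross = 5·0 − 6·1 = -6.0000; (r_i+r_j)·cross = 11·-6.0000 = -66.0000
edge 2: (6,0)→(12,3)  cross = 6·3 − 12·0 = 18.0000; (r_i+r_j)·cross = 18·18.0000 = 324.0000
edge 3: (12,3)→(14,16.5)  cross = 12·16.5 − 14·3 = 156.0000; (r_i+r_j)·cross = 26·156.0000 = 4056.0000
edge 4: (14,16.5)→(6.5,34)  cross = 14·34 − 6.5·16.5 = 368.7500; (r_i+r_j)·cross = 20.5·368.7500 = 7559.3750
edge 5: (6.5,34)→(4,30.5)  cross = 6.5·30.5 − 4·34 = 62.2500; (r_i+r_j)·cross = 10.5·62.2500 = 653.6250
Σcross = 450.5000 → A = |Σcross|/2 = 225.2500 mm²
Σ(r_i+r_j)·cross = 11190.5000 → first moment M = |Σ|/6 = 1865.0833
R_c = M/A = 1865.0833/225.2500 = 8.2801 mm
θ = 116° = 2.024582 rad
V = θ·R_c·A = 2.024582·8.2801·225.2500 = 3776.014 mm³

Volume = 3776.014 mm³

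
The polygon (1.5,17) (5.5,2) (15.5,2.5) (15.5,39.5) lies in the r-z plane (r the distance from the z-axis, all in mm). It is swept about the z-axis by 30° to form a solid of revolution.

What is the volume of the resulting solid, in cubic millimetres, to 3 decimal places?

Profile (r,z), 4 vertices: (1.5,17) (5.5,2) (15.5,2.5) (15.5,39.5)
edge 0: (1.5,17)→(5.5,2)  cross = 1.5·2 − 5.5·17 = -90.5000; (r_i+r_j)·cross = 7·-90.5000 = -633.5000
edge 1: (5.5,2)→(15.5,2.5)  cross = 5.5·2.5 − 15.5·2 = -17.2500; (r_i+r_j)·cross = 21·-17.2500 = -362.2500
edge 2: (15.5,2.5)→(15.5,39.5)  cross = 15.5·39.5 − 15.5·2.5 = 573.5000; (r_i+r_j)·cross = 31·573.5000 = 17778.5000
edge 3: (15.5,39.5)→(1.5,17)  cross = 15.5·17 − 1.5·39.5 = 204.2500; (r_i+r_j)·cross = 17·204.2500 = 3472.2500
Σcross = 670.0000 → A = |Σcross|/2 = 335.0000 mm²
Σ(r_i+r_j)·cross = 20255.0000 → first moment M = |Σ|/6 = 3375.8333
R_c = M/A = 3375.8333/335.0000 = 10.0771 mm
θ = 30° = 0.523599 rad
V = θ·R_c·A = 0.523599·10.0771·335.0000 = 1767.582 mm³

Volume = 1767.582 mm³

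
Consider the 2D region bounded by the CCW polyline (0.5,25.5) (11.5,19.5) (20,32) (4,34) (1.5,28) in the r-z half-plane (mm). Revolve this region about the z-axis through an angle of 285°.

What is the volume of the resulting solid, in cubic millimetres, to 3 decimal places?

Profile (r,z), 5 vertices: (0.5,25.5) (11.5,19.5) (20,32) (4,34) (1.5,28)
edge 0: (0.5,25.5)→(11.5,19.5)  cross = 0.5·19.5 − 11.5·25.5 = -283.5000; (r_i+r_j)·cross = 12·-283.5000 = -3402.0000
edge 1: (11.5,19.5)→(20,32)  cross = 11.5·32 − 20·19.5 = -22.0000; (r_i+r_j)·cross = 31.5·-22.0000 = -693.0000
edge 2: (20,32)→(4,34)  cross = 20·34 − 4·32 = 552.0000; (r_i+r_j)·cross = 24·552.0000 = 13248.0000
edge 3: (4,34)→(1.5,28)  cross = 4·28 − 1.5·34 = 61.0000; (r_i+r_j)·cross = 5.5·61.0000 = 335.5000
edge 4: (1.5,28)→(0.5,25.5)  cross = 1.5·25.5 − 0.5·28 = 24.2500; (r_i+r_j)·cross = 2·24.2500 = 48.5000
Σcross = 331.7500 → A = |Σcross|/2 = 165.8750 mm²
Σ(r_i+r_j)·cross = 9537.0000 → first moment M = |Σ|/6 = 1589.5000
R_c = M/A = 1589.5000/165.8750 = 9.5825 mm
θ = 285° = 4.974188 rad
V = θ·R_c·A = 4.974188·9.5825·165.8750 = 7906.472 mm³

Volume = 7906.472 mm³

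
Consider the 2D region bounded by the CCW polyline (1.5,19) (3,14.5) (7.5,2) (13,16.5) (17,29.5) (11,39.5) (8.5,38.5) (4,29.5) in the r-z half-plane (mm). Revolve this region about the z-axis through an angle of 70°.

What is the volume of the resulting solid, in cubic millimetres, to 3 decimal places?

Volume = 3393.865 mm³

Profile (r,z), 8 vertices: (1.5,19) (3,14.5) (7.5,2) (13,16.5) (17,29.5) (11,39.5) (8.5,38.5) (4,29.5)
edge 0: (1.5,19)→(3,14.5)  cross = 1.5·14.5 − 3·19 = -35.2500; (r_i+r_j)·cross = 4.5·-35.2500 = -158.6250
edge 1: (3,14.5)→(7.5,2)  cross = 3·2 − 7.5·14.5 = -102.7500; (r_i+r_j)·cross = 10.5·-102.7500 = -1078.8750
edge 2: (7.5,2)→(13,16.5)  cross = 7.5·16.5 − 13·2 = 97.7500; (r_i+r_j)·cross = 20.5·97.7500 = 2003.8750
edge 3: (13,16.5)→(17,29.5)  cross = 13·29.5 − 17·16.5 = 103.0000; (r_i+r_j)·cross = 30·103.0000 = 3090.0000
edge 4: (17,29.5)→(11,39.5)  cross = 17·39.5 − 11·29.5 = 347.0000; (r_i+r_j)·cross = 28·347.0000 = 9716.0000
edge 5: (11,39.5)→(8.5,38.5)  cross = 11·38.5 − 8.5·39.5 = 87.7500; (r_i+r_j)·cross = 19.5·87.7500 = 1711.1250
edge 6: (8.5,38.5)→(4,29.5)  cross = 8.5·29.5 − 4·38.5 = 96.7500; (r_i+r_j)·cross = 12.5·96.7500 = 1209.3750
edge 7: (4,29.5)→(1.5,19)  cross = 4·19 − 1.5·29.5 = 31.7500; (r_i+r_j)·cross = 5.5·31.7500 = 174.6250
Σcross = 626.0000 → A = |Σcross|/2 = 313.0000 mm²
Σ(r_i+r_j)·cross = 16667.5000 → first moment M = |Σ|/6 = 2777.9167
R_c = M/A = 2777.9167/313.0000 = 8.8751 mm
θ = 70° = 1.221730 rad
V = θ·R_c·A = 1.221730·8.8751·313.0000 = 3393.865 mm³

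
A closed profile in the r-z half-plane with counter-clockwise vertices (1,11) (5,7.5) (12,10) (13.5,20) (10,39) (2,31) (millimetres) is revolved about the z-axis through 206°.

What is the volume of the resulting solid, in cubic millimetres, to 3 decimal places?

Profile (r,z), 6 vertices: (1,11) (5,7.5) (12,10) (13.5,20) (10,39) (2,31)
edge 0: (1,11)→(5,7.5)  cross = 1·7.5 − 5·11 = -47.5000; (r_i+r_j)·cross = 6·-47.5000 = -285.0000
edge 1: (5,7.5)→(12,10)  cross = 5·10 − 12·7.5 = -40.0000; (r_i+r_j)·cross = 17·-40.0000 = -680.0000
edge 2: (12,10)→(13.5,20)  cross = 12·20 − 13.5·10 = 105.0000; (r_i+r_j)·cross = 25.5·105.0000 = 2677.5000
edge 3: (13.5,20)→(10,39)  cross = 13.5·39 − 10·20 = 326.5000; (r_i+r_j)·cross = 23.5·326.5000 = 7672.7500
edge 4: (10,39)→(2,31)  cross = 10·31 − 2·39 = 232.0000; (r_i+r_j)·cross = 12·232.0000 = 2784.0000
edge 5: (2,31)→(1,11)  cross = 2·11 − 1·31 = -9.0000; (r_i+r_j)·cross = 3·-9.0000 = -27.0000
Σcross = 567.0000 → A = |Σcross|/2 = 283.5000 mm²
Σ(r_i+r_j)·cross = 12142.2500 → first moment M = |Σ|/6 = 2023.7083
R_c = M/A = 2023.7083/283.5000 = 7.1383 mm
θ = 206° = 3.595378 rad
V = θ·R_c·A = 3.595378·7.1383·283.5000 = 7275.997 mm³

Volume = 7275.997 mm³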